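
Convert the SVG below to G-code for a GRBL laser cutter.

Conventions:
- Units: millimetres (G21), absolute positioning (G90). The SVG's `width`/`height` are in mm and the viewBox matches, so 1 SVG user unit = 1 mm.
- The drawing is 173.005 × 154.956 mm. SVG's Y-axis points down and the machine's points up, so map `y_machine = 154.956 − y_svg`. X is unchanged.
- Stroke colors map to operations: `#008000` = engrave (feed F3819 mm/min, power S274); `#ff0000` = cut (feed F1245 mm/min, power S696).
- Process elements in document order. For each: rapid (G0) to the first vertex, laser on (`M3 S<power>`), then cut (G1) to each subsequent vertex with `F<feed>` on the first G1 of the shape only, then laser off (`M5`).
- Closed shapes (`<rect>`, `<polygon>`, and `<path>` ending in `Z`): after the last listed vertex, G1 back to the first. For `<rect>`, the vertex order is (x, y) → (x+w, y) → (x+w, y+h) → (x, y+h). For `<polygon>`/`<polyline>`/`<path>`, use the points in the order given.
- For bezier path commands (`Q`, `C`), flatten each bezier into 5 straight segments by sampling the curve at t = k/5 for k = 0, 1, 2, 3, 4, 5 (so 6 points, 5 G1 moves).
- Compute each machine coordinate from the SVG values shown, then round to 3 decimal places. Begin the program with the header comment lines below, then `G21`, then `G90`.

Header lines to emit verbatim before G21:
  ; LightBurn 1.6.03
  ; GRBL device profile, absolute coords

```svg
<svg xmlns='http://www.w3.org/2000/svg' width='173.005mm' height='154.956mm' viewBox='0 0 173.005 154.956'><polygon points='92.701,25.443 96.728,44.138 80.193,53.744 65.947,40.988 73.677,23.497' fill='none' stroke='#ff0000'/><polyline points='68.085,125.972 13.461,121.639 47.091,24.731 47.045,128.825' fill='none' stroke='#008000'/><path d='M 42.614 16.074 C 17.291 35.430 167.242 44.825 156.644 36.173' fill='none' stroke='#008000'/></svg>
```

viewBox `0 0 173.005 154.956` with mm width/height → 1 unit = 1 mm. Flip: y_m = 154.956 − y_svg.

**Shape 1** — `<polygon>` regular polygon, stroke `#ff0000` → cut (S696, F1245). Machine vertices: (92.701,129.513) → (96.728,110.818) → (80.193,101.212) → (65.947,113.968) → (73.677,131.459) → (92.701,129.513). Closed: final G1 returns to the first vertex.

**Shape 2** — `<polyline>` open polyline, stroke `#008000` → engrave (S274, F3819). Machine vertices: (68.085,28.984) → (13.461,33.317) → (47.091,130.225) → (47.045,26.131). Open path.

**Shape 3** — `<path>` cubic bezier, stroke `#008000` → engrave (S274, F3819). Control points (SVG): P0=(42.614,16.074), P1=(17.291,35.430), P2=(167.242,44.825), P3=(156.644,36.173); sampled at t=k/5. Machine vertices: (42.614,138.882) → (45.766,128.528) → (74.865,120.954) → (113.791,116.546) → (146.424,115.693) → (156.644,118.783). Open path.

; LightBurn 1.6.03
; GRBL device profile, absolute coords
G21
G90
G0 X92.701 Y129.513
M3 S696
G1 X96.728 Y110.818 F1245
G1 X80.193 Y101.212
G1 X65.947 Y113.968
G1 X73.677 Y131.459
G1 X92.701 Y129.513
M5
G0 X68.085 Y28.984
M3 S274
G1 X13.461 Y33.317 F3819
G1 X47.091 Y130.225
G1 X47.045 Y26.131
M5
G0 X42.614 Y138.882
M3 S274
G1 X45.766 Y128.528 F3819
G1 X74.865 Y120.954
G1 X113.791 Y116.546
G1 X146.424 Y115.693
G1 X156.644 Y118.783
M5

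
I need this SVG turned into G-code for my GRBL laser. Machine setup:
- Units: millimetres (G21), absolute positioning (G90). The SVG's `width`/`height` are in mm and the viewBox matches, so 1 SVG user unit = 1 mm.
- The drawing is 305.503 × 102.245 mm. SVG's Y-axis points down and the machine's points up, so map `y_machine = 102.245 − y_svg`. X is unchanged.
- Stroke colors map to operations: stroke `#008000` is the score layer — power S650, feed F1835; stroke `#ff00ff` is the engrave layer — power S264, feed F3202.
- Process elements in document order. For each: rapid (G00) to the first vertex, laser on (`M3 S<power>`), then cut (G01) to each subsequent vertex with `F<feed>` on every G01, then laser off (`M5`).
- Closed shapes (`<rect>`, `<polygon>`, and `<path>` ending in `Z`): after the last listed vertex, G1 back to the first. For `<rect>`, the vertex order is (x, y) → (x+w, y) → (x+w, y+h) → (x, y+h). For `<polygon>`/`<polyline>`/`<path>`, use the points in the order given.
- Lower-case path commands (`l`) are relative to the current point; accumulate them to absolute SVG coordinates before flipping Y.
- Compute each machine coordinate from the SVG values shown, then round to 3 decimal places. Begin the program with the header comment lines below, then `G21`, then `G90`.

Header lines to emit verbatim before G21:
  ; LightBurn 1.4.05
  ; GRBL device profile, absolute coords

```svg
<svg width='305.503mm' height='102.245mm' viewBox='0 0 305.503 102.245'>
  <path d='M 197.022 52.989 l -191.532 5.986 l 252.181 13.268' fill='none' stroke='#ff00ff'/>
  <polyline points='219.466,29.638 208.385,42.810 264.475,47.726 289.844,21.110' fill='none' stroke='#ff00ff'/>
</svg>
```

Since the viewBox matches the mm dimensions, user units are millimetres directly. The only transform is the Y-flip y_m = 102.245 − y_svg.

Shape 1 is a open polyline drawn with `<path>`. Its stroke #ff00ff means engrave at S264, F3202. After flipping Y the toolpath is (197.022,49.256) → (5.490,43.270) → (257.671,30.002).

Shape 2 is a open polyline drawn with `<polyline>`. Its stroke #ff00ff means engrave at S264, F3202. After flipping Y the toolpath is (219.466,72.607) → (208.385,59.435) → (264.475,54.519) → (289.844,81.135).

; LightBurn 1.4.05
; GRBL device profile, absolute coords
G21
G90
G00 X197.022 Y49.256
M3 S264
G01 X5.490 Y43.270 F3202
G01 X257.671 Y30.002 F3202
M5
G00 X219.466 Y72.607
M3 S264
G01 X208.385 Y59.435 F3202
G01 X264.475 Y54.519 F3202
G01 X289.844 Y81.135 F3202
M5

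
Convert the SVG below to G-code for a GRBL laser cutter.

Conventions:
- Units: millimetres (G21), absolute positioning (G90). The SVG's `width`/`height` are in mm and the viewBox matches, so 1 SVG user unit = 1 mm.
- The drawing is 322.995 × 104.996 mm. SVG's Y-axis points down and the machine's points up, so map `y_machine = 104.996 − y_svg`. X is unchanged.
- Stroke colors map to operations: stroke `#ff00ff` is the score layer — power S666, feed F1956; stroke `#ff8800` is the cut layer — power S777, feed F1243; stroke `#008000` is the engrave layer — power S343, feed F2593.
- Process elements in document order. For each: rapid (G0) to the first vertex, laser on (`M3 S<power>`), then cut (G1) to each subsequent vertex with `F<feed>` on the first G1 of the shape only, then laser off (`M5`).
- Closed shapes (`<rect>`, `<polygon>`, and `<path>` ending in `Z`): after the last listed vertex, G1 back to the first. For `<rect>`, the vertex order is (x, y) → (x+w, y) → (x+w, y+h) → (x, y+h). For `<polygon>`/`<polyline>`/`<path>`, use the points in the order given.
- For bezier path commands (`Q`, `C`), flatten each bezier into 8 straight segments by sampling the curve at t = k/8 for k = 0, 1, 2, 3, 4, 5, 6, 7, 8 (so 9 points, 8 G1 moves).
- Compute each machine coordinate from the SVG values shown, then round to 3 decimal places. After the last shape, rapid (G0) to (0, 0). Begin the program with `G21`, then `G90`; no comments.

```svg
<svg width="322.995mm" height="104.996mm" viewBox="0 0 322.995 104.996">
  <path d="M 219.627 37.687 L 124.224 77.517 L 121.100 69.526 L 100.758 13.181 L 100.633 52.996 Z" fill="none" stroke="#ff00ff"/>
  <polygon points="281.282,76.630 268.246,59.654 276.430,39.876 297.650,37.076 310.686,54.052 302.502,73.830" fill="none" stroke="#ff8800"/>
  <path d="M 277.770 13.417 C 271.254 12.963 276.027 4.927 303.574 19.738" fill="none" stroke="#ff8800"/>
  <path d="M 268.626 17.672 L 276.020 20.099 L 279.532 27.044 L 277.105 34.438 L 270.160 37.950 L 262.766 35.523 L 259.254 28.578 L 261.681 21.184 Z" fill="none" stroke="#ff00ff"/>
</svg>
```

viewBox `0 0 322.995 104.996` with mm width/height → 1 unit = 1 mm. Flip: y_m = 104.996 − y_svg.

**Shape 1** — `<path>` closed polygon, stroke `#ff00ff` → score (S666, F1956). Machine vertices: (219.627,67.309) → (124.224,27.479) → (121.100,35.470) → (100.758,91.815) → (100.633,52.000) → (219.627,67.309). Closed: final G1 returns to the first vertex.

**Shape 2** — `<polygon>` regular polygon, stroke `#ff8800` → cut (S777, F1243). Machine vertices: (281.282,28.366) → (268.246,45.342) → (276.430,65.120) → (297.650,67.920) → (310.686,50.944) → (302.502,31.166) → (281.282,28.366). Closed: final G1 returns to the first vertex.

**Shape 3** — `<path>` cubic bezier, stroke `#ff8800` → cut (S777, F1243). Control points (SVG): P0=(277.770,13.417), P1=(271.254,12.963), P2=(276.027,4.927), P3=(303.574,19.738); sampled at t=k/8. Machine vertices: (277.770,91.579) → (275.878,92.045) → (275.179,92.866) → (275.808,93.684) → (277.898,94.143) → (281.586,93.886) → (287.004,92.558) → (294.289,89.801) → (303.574,85.258). Open path.

**Shape 4** — `<path>` regular polygon, stroke `#ff00ff` → score (S666, F1956). Machine vertices: (268.626,87.324) → (276.020,84.897) → (279.532,77.952) → (277.105,70.558) → (270.160,67.046) → (262.766,69.473) → (259.254,76.418) → (261.681,83.812) → (268.626,87.324). Closed: final G1 returns to the first vertex.

G21
G90
G0 X219.627 Y67.309
M3 S666
G1 X124.224 Y27.479 F1956
G1 X121.100 Y35.470
G1 X100.758 Y91.815
G1 X100.633 Y52.000
G1 X219.627 Y67.309
M5
G0 X281.282 Y28.366
M3 S777
G1 X268.246 Y45.342 F1243
G1 X276.430 Y65.120
G1 X297.650 Y67.920
G1 X310.686 Y50.944
G1 X302.502 Y31.166
G1 X281.282 Y28.366
M5
G0 X277.770 Y91.579
M3 S777
G1 X275.878 Y92.045 F1243
G1 X275.179 Y92.866
G1 X275.808 Y93.684
G1 X277.898 Y94.143
G1 X281.586 Y93.886
G1 X287.004 Y92.558
G1 X294.289 Y89.801
G1 X303.574 Y85.258
M5
G0 X268.626 Y87.324
M3 S666
G1 X276.020 Y84.897 F1956
G1 X279.532 Y77.952
G1 X277.105 Y70.558
G1 X270.160 Y67.046
G1 X262.766 Y69.473
G1 X259.254 Y76.418
G1 X261.681 Y83.812
G1 X268.626 Y87.324
M5
G0 X0.000 Y0.000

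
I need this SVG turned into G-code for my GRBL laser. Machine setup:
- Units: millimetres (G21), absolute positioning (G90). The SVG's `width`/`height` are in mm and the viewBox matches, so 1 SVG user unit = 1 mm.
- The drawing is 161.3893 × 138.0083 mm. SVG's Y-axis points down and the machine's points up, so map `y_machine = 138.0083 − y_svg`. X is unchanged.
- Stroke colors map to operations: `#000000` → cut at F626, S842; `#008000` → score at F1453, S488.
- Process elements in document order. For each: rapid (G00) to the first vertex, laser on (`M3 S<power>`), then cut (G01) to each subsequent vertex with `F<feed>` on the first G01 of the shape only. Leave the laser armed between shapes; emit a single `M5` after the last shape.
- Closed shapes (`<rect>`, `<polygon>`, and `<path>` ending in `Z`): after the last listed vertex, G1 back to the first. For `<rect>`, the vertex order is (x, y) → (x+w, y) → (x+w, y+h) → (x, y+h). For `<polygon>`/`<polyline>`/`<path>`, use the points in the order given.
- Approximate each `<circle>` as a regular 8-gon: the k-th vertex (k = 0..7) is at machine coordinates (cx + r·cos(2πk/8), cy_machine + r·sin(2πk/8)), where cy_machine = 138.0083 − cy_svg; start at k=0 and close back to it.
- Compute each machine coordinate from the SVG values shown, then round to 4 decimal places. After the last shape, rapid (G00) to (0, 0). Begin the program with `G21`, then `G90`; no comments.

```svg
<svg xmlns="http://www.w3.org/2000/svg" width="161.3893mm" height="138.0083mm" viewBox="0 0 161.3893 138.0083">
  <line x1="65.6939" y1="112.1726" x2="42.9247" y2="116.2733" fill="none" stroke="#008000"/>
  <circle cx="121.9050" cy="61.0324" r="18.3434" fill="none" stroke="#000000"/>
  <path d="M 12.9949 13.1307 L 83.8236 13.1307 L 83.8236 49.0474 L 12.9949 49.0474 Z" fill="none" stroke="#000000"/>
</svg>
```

1 u = 1 mm; y_m = 138.0083 − y.

[1] `<line>` line segment, #008000→score S488 F1453: (65.6939,25.8357) → (42.9247,21.7350)

[2] `<circle>` circle, #000000→cut S842 F626: (140.2484,76.9759) → (134.8757,89.9466) → (121.9050,95.3193) → (108.9343,89.9466) → (103.5616,76.9759) → (108.9343,64.0052) → (121.9050,58.6325) → (134.8757,64.0052) → (140.2484,76.9759) (closed)

[3] `<path>` rectangle, #000000→cut S842 F626: (12.9949,124.8776) → (83.8236,124.8776) → (83.8236,88.9609) → (12.9949,88.9609) → (12.9949,124.8776) (closed)

G21
G90
G00 X65.6939 Y25.8357
M3 S488
G01 X42.9247 Y21.7350 F1453
G00 X140.2484 Y76.9759
M3 S842
G01 X134.8757 Y89.9466 F626
G01 X121.9050 Y95.3193
G01 X108.9343 Y89.9466
G01 X103.5616 Y76.9759
G01 X108.9343 Y64.0052
G01 X121.9050 Y58.6325
G01 X134.8757 Y64.0052
G01 X140.2484 Y76.9759
G00 X12.9949 Y124.8776
M3 S842
G01 X83.8236 Y124.8776 F626
G01 X83.8236 Y88.9609
G01 X12.9949 Y88.9609
G01 X12.9949 Y124.8776
M5
G00 X0.0000 Y0.0000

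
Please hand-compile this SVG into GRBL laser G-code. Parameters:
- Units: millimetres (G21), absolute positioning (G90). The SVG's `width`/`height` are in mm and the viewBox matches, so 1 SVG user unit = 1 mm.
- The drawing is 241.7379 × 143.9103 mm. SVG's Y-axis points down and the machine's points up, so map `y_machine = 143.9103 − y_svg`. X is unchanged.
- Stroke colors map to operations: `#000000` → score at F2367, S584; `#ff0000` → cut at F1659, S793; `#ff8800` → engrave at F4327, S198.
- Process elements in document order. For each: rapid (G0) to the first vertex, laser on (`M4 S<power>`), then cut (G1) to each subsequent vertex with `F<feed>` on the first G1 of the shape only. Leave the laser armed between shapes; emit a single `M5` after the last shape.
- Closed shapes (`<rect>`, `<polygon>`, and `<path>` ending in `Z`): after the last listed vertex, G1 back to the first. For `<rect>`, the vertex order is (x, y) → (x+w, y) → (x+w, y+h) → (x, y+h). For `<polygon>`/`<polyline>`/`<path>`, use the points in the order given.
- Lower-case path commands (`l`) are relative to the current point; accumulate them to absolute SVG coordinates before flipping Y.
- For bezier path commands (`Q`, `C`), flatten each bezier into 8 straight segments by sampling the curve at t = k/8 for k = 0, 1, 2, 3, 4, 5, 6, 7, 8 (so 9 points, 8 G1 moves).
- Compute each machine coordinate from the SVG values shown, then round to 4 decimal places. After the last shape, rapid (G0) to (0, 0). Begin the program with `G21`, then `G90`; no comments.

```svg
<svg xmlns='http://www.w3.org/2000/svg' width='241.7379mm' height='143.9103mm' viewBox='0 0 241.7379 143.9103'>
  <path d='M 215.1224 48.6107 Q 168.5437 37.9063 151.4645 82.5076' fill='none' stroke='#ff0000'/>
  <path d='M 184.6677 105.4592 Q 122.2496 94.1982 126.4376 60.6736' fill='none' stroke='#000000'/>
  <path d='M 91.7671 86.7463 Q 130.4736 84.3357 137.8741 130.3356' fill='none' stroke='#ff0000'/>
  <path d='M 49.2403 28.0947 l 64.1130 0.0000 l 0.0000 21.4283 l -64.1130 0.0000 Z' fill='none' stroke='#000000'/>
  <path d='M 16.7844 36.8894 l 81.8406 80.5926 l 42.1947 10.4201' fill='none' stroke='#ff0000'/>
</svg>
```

G21
G90
G0 X215.1224 Y95.2996
M4 S793
G1 X203.9387 Y97.1115 F1659
G1 X193.6768 Y97.1952
G1 X184.3367 Y95.5505
G1 X175.9186 Y92.1776
G1 X168.4223 Y87.0763
G1 X161.8478 Y80.2467
G1 X156.1952 Y71.6889
G1 X151.4645 Y61.4027
G0 X184.6677 Y38.4511
M4 S584
G1 X170.1039 Y41.6142 F2367
G1 X157.6215 Y45.4731
G1 X147.2206 Y50.0277
G1 X138.9011 Y55.2780
G1 X132.6631 Y61.2241
G1 X128.5065 Y67.8659
G1 X126.4313 Y75.2034
G1 X126.4376 Y83.2367
G0 X91.7671 Y57.1640
M4 S793
G1 X100.9546 Y57.0102 F1659
G1 X109.1637 Y55.3436
G1 X116.3946 Y52.1642
G1 X122.6471 Y47.4720
G1 X127.9213 Y41.2669
G1 X132.2172 Y33.5490
G1 X135.5348 Y24.3183
G1 X137.8741 Y13.5747
G0 X49.2403 Y115.8156
M4 S584
G1 X113.3533 Y115.8156 F2367
G1 X113.3533 Y94.3873
G1 X49.2403 Y94.3873
G1 X49.2403 Y115.8156
G0 X16.7844 Y107.0209
M4 S793
G1 X98.6250 Y26.4283 F1659
G1 X140.8197 Y16.0082
M5
G0 X0.0000 Y0.0000

Since the viewBox matches the mm dimensions, user units are millimetres directly. The only transform is the Y-flip y_m = 143.9103 − y_svg.

Shape 1 is a quadratic bezier drawn with `<path>`. Its stroke #ff0000 means cut at S793, F1659. After flipping Y the toolpath is (215.1224,95.2996) → (203.9387,97.1115) → (193.6768,97.1952) → (184.3367,95.5505) → (175.9186,92.1776) → (168.4223,87.0763) → (161.8478,80.2467) → (156.1952,71.6889) → (151.4645,61.4027).

Shape 2 is a quadratic bezier drawn with `<path>`. Its stroke #000000 means score at S584, F2367. After flipping Y the toolpath is (184.6677,38.4511) → (170.1039,41.6142) → (157.6215,45.4731) → (147.2206,50.0277) → (138.9011,55.2780) → (132.6631,61.2241) → (128.5065,67.8659) → (126.4313,75.2034) → (126.4376,83.2367).

Shape 3 is a quadratic bezier drawn with `<path>`. Its stroke #ff0000 means cut at S793, F1659. After flipping Y the toolpath is (91.7671,57.1640) → (100.9546,57.0102) → (109.1637,55.3436) → (116.3946,52.1642) → (122.6471,47.4720) → (127.9213,41.2669) → (132.2172,33.5490) → (135.5348,24.3183) → (137.8741,13.5747).

Shape 4 is a rectangle drawn with `<path>`. Its stroke #000000 means score at S584, F2367. After flipping Y the toolpath is (49.2403,115.8156) → (113.3533,115.8156) → (113.3533,94.3873) → (49.2403,94.3873) → (49.2403,115.8156), returning to the start.

Shape 5 is a open polyline drawn with `<path>`. Its stroke #ff0000 means cut at S793, F1659. After flipping Y the toolpath is (16.7844,107.0209) → (98.6250,26.4283) → (140.8197,16.0082).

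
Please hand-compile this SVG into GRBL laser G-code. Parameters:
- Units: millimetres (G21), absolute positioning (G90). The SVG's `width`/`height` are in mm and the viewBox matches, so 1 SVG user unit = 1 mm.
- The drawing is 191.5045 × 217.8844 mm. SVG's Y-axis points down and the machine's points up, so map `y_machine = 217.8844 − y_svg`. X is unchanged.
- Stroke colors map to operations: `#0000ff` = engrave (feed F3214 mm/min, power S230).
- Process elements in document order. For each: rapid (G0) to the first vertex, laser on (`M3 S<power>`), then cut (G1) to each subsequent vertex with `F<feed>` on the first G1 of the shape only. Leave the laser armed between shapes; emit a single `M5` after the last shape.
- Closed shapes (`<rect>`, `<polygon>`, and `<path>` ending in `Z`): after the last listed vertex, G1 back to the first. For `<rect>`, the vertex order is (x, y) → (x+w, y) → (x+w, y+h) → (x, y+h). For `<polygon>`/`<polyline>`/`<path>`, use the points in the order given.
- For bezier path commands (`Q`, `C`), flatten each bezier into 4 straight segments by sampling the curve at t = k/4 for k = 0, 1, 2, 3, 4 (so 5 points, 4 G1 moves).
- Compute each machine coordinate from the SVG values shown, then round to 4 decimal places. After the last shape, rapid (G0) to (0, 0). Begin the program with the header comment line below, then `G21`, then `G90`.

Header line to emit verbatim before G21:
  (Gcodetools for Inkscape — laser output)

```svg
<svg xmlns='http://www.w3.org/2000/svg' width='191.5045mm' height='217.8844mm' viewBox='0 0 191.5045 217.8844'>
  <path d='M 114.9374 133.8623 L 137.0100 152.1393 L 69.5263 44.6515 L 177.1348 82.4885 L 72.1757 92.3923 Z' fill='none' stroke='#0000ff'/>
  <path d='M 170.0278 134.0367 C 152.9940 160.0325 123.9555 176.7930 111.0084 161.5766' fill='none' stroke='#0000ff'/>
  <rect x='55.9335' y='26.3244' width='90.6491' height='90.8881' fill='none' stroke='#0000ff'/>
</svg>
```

1 u = 1 mm; y_m = 217.8844 − y.

[1] `<path>` closed polygon, #0000ff→engrave S230 F3214: (114.9374,84.0221) → (137.0100,65.7451) → (69.5263,173.2329) → (177.1348,135.3959) → (72.1757,125.4921) → (114.9374,84.0221) (closed)

[2] `<path>` cubic bezier, #0000ff→engrave S230 F3214: (170.0278,83.8477) → (155.4406,66.4378) → (138.9856,54.6232) → (123.2969,50.5358) → (111.0084,56.3078)

[3] `<rect>` rectangle, #0000ff→engrave S230 F3214: (55.9335,191.5600) → (146.5826,191.5600) → (146.5826,100.6719) → (55.9335,100.6719) → (55.9335,191.5600) (closed)

(Gcodetools for Inkscape — laser output)
G21
G90
G0 X114.9374 Y84.0221
M3 S230
G1 X137.0100 Y65.7451 F3214
G1 X69.5263 Y173.2329
G1 X177.1348 Y135.3959
G1 X72.1757 Y125.4921
G1 X114.9374 Y84.0221
G0 X170.0278 Y83.8477
M3 S230
G1 X155.4406 Y66.4378 F3214
G1 X138.9856 Y54.6232
G1 X123.2969 Y50.5358
G1 X111.0084 Y56.3078
G0 X55.9335 Y191.5600
M3 S230
G1 X146.5826 Y191.5600 F3214
G1 X146.5826 Y100.6719
G1 X55.9335 Y100.6719
G1 X55.9335 Y191.5600
M5
G0 X0.0000 Y0.0000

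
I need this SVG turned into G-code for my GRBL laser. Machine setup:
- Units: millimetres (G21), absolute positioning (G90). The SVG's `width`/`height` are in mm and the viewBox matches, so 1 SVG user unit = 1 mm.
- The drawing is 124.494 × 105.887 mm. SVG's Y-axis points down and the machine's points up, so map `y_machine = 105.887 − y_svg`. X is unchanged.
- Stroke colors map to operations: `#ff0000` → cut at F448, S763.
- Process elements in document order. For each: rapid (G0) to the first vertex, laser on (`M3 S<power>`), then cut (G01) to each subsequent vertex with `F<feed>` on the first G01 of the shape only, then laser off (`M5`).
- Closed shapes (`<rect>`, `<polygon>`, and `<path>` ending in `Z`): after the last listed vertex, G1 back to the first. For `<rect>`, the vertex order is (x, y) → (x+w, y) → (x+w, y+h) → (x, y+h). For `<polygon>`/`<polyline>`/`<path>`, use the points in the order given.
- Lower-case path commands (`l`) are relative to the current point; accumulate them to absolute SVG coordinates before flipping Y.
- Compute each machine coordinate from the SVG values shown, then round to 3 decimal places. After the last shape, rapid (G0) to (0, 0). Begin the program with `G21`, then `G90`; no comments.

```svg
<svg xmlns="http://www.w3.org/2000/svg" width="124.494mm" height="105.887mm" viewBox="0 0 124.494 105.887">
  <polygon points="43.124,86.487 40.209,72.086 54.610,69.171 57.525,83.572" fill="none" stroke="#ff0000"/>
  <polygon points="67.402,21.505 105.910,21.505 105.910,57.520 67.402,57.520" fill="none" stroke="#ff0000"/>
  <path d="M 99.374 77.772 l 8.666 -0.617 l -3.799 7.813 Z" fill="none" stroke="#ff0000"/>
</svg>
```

1 u = 1 mm; y_m = 105.887 − y.

[1] `<polygon>` regular polygon, #ff0000→cut S763 F448: (43.124,19.400) → (40.209,33.801) → (54.610,36.716) → (57.525,22.315) → (43.124,19.400) (closed)

[2] `<polygon>` rectangle, #ff0000→cut S763 F448: (67.402,84.382) → (105.910,84.382) → (105.910,48.367) → (67.402,48.367) → (67.402,84.382) (closed)

[3] `<path>` regular polygon, #ff0000→cut S763 F448: (99.374,28.115) → (108.040,28.732) → (104.241,20.919) → (99.374,28.115) (closed)

G21
G90
G0 X43.124 Y19.400
M3 S763
G01 X40.209 Y33.801 F448
G01 X54.610 Y36.716
G01 X57.525 Y22.315
G01 X43.124 Y19.400
M5
G0 X67.402 Y84.382
M3 S763
G01 X105.910 Y84.382 F448
G01 X105.910 Y48.367
G01 X67.402 Y48.367
G01 X67.402 Y84.382
M5
G0 X99.374 Y28.115
M3 S763
G01 X108.040 Y28.732 F448
G01 X104.241 Y20.919
G01 X99.374 Y28.115
M5
G0 X0.000 Y0.000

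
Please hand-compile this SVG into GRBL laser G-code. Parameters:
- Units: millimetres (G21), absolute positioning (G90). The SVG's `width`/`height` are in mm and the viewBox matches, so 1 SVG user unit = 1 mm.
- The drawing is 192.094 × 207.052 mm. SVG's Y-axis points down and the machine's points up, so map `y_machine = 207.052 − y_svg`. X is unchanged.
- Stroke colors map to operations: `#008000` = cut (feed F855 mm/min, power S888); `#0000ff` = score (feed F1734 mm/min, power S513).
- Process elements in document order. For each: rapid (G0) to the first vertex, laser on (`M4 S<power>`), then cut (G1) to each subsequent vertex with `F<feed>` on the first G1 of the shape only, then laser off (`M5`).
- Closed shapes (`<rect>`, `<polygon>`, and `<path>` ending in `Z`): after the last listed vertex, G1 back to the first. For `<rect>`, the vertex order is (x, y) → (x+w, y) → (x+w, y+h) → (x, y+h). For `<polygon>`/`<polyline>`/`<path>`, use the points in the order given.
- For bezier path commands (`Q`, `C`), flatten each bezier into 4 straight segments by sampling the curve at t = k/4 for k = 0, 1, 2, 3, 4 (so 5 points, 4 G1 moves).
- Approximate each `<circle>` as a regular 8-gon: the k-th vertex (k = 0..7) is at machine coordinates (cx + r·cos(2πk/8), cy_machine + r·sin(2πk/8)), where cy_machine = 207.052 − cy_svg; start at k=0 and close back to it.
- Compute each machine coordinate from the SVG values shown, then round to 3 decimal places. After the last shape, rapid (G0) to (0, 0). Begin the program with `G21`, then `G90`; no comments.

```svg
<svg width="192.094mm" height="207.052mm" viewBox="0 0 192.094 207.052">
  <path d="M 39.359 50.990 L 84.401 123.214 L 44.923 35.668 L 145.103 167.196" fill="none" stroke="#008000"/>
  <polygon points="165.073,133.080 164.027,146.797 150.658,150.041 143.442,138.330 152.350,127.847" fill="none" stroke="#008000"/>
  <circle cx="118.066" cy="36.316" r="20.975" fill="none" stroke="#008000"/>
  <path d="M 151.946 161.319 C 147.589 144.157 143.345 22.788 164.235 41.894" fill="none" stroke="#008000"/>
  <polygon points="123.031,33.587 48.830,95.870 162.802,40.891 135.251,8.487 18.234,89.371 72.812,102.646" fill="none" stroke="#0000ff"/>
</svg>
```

G21
G90
G0 X39.359 Y156.062
M4 S888
G1 X84.401 Y83.838 F855
G1 X44.923 Y171.384
G1 X145.103 Y39.856
M5
G0 X165.073 Y73.972
M4 S888
G1 X164.027 Y60.255 F855
G1 X150.658 Y57.011
G1 X143.442 Y68.722
G1 X152.350 Y79.205
G1 X165.073 Y73.972
M5
G0 X139.041 Y170.736
M4 S888
G1 X132.898 Y185.568 F855
G1 X118.066 Y191.711
G1 X103.234 Y185.568
G1 X97.091 Y170.736
G1 X103.234 Y155.904
G1 X118.066 Y149.761
G1 X132.898 Y155.904
G1 X139.041 Y170.736
M5
G0 X151.946 Y45.733
M4 S888
G1 X149.090 Y74.320 F855
G1 X148.623 Y119.046
G1 X152.889 Y156.972
G1 X164.235 Y165.158
M5
G0 X123.031 Y173.465
M4 S513
G1 X48.830 Y111.182 F1734
G1 X162.802 Y166.161
G1 X135.251 Y198.565
G1 X18.234 Y117.681
G1 X72.812 Y104.406
G1 X123.031 Y173.465
M5
G0 X0.000 Y0.000

viewBox `0 0 192.094 207.052` with mm width/height → 1 unit = 1 mm. Flip: y_m = 207.052 − y_svg.

**Shape 1** — `<path>` open polyline, stroke `#008000` → cut (S888, F855). Machine vertices: (39.359,156.062) → (84.401,83.838) → (44.923,171.384) → (145.103,39.856). Open path.

**Shape 2** — `<polygon>` regular polygon, stroke `#008000` → cut (S888, F855). Machine vertices: (165.073,73.972) → (164.027,60.255) → (150.658,57.011) → (143.442,68.722) → (152.350,79.205) → (165.073,73.972). Closed: final G1 returns to the first vertex.

**Shape 3** — `<circle>` circle, stroke `#008000` → cut (S888, F855). Machine vertices: (139.041,170.736) → (132.898,185.568) → (118.066,191.711) → (103.234,185.568) → (97.091,170.736) → (103.234,155.904) → (118.066,149.761) → (132.898,155.904) → (139.041,170.736). Closed: final G1 returns to the first vertex.

**Shape 4** — `<path>` cubic bezier, stroke `#008000` → cut (S888, F855). Control points (SVG): P0=(151.946,161.319), P1=(147.589,144.157), P2=(143.345,22.788), P3=(164.235,41.894); sampled at t=k/4. Machine vertices: (151.946,45.733) → (149.090,74.320) → (148.623,119.046) → (152.889,156.972) → (164.235,165.158). Open path.

**Shape 5** — `<polygon>` closed polygon, stroke `#0000ff` → score (S513, F1734). Machine vertices: (123.031,173.465) → (48.830,111.182) → (162.802,166.161) → (135.251,198.565) → (18.234,117.681) → (72.812,104.406) → (123.031,173.465). Closed: final G1 returns to the first vertex.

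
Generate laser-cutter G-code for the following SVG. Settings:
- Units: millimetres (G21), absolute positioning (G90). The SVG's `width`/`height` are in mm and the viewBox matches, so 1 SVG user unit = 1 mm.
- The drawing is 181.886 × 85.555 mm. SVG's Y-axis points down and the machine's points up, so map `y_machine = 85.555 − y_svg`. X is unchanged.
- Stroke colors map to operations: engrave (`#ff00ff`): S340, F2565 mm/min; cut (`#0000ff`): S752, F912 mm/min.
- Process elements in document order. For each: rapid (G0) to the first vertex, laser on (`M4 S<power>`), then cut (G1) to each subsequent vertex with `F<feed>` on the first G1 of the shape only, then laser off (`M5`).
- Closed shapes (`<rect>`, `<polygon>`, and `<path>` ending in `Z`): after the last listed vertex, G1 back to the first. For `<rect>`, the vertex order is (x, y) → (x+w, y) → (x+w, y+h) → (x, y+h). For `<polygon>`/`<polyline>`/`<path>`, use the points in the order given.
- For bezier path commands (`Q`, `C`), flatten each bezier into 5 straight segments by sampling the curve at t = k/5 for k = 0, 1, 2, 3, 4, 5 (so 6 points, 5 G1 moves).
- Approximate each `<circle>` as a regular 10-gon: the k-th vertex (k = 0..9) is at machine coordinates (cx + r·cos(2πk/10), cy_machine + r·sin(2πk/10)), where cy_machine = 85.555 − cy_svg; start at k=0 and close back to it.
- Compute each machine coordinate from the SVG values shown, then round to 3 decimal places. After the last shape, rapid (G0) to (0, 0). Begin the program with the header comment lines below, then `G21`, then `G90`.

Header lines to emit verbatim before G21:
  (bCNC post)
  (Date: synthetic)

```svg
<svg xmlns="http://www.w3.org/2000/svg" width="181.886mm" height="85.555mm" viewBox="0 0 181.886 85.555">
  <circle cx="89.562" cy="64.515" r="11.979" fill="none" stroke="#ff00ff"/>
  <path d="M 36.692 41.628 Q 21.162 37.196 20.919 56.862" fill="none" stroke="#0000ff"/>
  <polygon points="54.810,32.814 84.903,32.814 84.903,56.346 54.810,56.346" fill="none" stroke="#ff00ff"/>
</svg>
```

(bCNC post)
(Date: synthetic)
G21
G90
G0 X101.541 Y21.040
M4 S340
G1 X99.253 Y28.081 F2565
G1 X93.264 Y32.433
G1 X85.860 Y32.433
G1 X79.871 Y28.081
G1 X77.583 Y21.040
G1 X79.871 Y13.999
G1 X85.860 Y9.647
G1 X93.264 Y9.647
G1 X99.253 Y13.999
G1 X101.541 Y21.040
M5
G0 X36.692 Y43.927
M4 S752
G1 X31.091 Y44.736 F912
G1 X26.714 Y43.617
G1 X23.559 Y40.570
G1 X21.628 Y35.595
G1 X20.919 Y28.693
M5
G0 X54.810 Y52.741
M4 S340
G1 X84.903 Y52.741 F2565
G1 X84.903 Y29.209
G1 X54.810 Y29.209
G1 X54.810 Y52.741
M5
G0 X0.000 Y0.000

1 u = 1 mm; y_m = 85.555 − y.

[1] `<circle>` circle, #ff00ff→engrave S340 F2565: (101.541,21.040) → (99.253,28.081) → (93.264,32.433) → (85.860,32.433) → (79.871,28.081) → (77.583,21.040) → (79.871,13.999) → (85.860,9.647) → (93.264,9.647) → (99.253,13.999) → (101.541,21.040) (closed)

[2] `<path>` quadratic bezier, #0000ff→cut S752 F912: (36.692,43.927) → (31.091,44.736) → (26.714,43.617) → (23.559,40.570) → (21.628,35.595) → (20.919,28.693)

[3] `<polygon>` rectangle, #ff00ff→engrave S340 F2565: (54.810,52.741) → (84.903,52.741) → (84.903,29.209) → (54.810,29.209) → (54.810,52.741) (closed)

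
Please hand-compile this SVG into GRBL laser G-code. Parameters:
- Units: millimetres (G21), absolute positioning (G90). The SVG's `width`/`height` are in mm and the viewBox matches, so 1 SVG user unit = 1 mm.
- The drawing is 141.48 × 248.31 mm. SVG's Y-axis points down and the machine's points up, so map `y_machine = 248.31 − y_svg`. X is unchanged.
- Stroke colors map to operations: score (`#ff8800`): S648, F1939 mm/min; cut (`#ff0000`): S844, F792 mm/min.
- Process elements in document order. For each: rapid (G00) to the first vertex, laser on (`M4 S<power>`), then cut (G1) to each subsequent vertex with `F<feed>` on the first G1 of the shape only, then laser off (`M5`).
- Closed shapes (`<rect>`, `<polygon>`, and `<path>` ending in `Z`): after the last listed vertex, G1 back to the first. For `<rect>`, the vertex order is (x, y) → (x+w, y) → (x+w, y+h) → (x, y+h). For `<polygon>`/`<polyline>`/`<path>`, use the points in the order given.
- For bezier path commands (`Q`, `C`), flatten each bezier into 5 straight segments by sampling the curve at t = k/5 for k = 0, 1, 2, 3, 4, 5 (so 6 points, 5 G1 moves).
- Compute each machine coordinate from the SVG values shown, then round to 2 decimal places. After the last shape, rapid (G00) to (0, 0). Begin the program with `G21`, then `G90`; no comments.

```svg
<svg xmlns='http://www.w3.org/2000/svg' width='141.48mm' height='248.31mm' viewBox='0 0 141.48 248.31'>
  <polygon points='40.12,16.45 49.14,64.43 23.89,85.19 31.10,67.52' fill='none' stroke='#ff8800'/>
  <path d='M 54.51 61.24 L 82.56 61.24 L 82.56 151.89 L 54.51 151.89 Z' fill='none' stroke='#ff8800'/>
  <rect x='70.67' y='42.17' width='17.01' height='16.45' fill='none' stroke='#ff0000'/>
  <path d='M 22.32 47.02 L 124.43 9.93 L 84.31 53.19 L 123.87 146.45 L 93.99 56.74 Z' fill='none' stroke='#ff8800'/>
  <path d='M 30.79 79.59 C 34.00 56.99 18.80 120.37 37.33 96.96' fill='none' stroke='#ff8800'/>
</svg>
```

viewBox `0 0 141.48 248.31` with mm width/height → 1 unit = 1 mm. Flip: y_m = 248.31 − y_svg.

**Shape 1** — `<polygon>` closed polygon, stroke `#ff8800` → score (S648, F1939). Machine vertices: (40.12,231.86) → (49.14,183.88) → (23.89,163.12) → (31.10,180.79) → (40.12,231.86). Closed: final G1 returns to the first vertex.

**Shape 2** — `<path>` rectangle, stroke `#ff8800` → score (S648, F1939). Machine vertices: (54.51,187.07) → (82.56,187.07) → (82.56,96.42) → (54.51,96.42) → (54.51,187.07). Closed: final G1 returns to the first vertex.

**Shape 3** — `<rect>` rectangle, stroke `#ff0000` → cut (S844, F792). Machine vertices: (70.67,206.14) → (87.68,206.14) → (87.68,189.69) → (70.67,189.69) → (70.67,206.14). Closed: final G1 returns to the first vertex.

**Shape 4** — `<path>` closed polygon, stroke `#ff8800` → score (S648, F1939). Machine vertices: (22.32,201.29) → (124.43,238.38) → (84.31,195.12) → (123.87,101.86) → (93.99,191.57) → (22.32,201.29). Closed: final G1 returns to the first vertex.

**Shape 5** — `<path>` cubic bezier, stroke `#ff8800` → score (S648, F1939). Control points (SVG): P0=(30.79,79.59), P1=(34.00,56.99), P2=(18.80,120.37), P3=(37.33,96.96); sampled at t=k/5. Machine vertices: (30.79,168.72) → (30.92,173.34) → (29.14,165.63) → (27.95,153.86) → (29.84,146.34) → (37.33,151.35). Open path.

G21
G90
G00 X40.12 Y231.86
M4 S648
G1 X49.14 Y183.88 F1939
G1 X23.89 Y163.12
G1 X31.10 Y180.79
G1 X40.12 Y231.86
M5
G00 X54.51 Y187.07
M4 S648
G1 X82.56 Y187.07 F1939
G1 X82.56 Y96.42
G1 X54.51 Y96.42
G1 X54.51 Y187.07
M5
G00 X70.67 Y206.14
M4 S844
G1 X87.68 Y206.14 F792
G1 X87.68 Y189.69
G1 X70.67 Y189.69
G1 X70.67 Y206.14
M5
G00 X22.32 Y201.29
M4 S648
G1 X124.43 Y238.38 F1939
G1 X84.31 Y195.12
G1 X123.87 Y101.86
G1 X93.99 Y191.57
G1 X22.32 Y201.29
M5
G00 X30.79 Y168.72
M4 S648
G1 X30.92 Y173.34 F1939
G1 X29.14 Y165.63
G1 X27.95 Y153.86
G1 X29.84 Y146.34
G1 X37.33 Y151.35
M5
G00 X0.00 Y0.00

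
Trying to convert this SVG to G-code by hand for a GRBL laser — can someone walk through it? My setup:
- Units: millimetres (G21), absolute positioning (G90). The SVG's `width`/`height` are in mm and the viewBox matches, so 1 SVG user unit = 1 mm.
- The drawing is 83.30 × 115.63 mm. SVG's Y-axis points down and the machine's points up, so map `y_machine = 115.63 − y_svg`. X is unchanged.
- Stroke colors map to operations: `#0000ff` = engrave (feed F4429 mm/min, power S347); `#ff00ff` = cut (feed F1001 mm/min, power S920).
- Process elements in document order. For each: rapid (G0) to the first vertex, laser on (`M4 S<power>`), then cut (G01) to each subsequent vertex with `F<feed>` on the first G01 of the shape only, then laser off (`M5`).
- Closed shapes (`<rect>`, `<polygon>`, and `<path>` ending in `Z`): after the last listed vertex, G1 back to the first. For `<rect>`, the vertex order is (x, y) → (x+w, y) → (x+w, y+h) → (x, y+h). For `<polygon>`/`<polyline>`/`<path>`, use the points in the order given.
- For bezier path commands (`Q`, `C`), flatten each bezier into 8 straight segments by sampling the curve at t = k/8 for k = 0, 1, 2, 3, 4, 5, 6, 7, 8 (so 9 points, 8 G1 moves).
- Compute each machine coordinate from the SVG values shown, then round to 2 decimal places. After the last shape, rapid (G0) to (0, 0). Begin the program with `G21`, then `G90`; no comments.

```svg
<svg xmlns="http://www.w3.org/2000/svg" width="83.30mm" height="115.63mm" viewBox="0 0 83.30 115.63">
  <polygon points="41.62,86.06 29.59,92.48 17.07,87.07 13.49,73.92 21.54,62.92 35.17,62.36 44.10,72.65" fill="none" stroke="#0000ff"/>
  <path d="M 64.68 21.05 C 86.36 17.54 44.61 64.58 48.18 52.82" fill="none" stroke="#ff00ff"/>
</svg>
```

viewBox `0 0 83.30 115.63` with mm width/height → 1 unit = 1 mm. Flip: y_m = 115.63 − y_svg.

**Shape 1** — `<polygon>` regular polygon, stroke `#0000ff` → engrave (S347, F4429). Machine vertices: (41.62,29.57) → (29.59,23.15) → (17.07,28.56) → (13.49,41.71) → (21.54,52.71) → (35.17,53.27) → (44.10,42.98) → (41.62,29.57). Closed: final G1 returns to the first vertex.

**Shape 2** — `<path>` cubic bezier, stroke `#ff00ff` → cut (S920, F1001). Control points (SVG): P0=(64.68,21.05), P1=(86.36,17.54), P2=(44.61,64.58), P3=(48.18,52.82); sampled at t=k/8. Machine vertices: (64.68,94.58) → (70.05,93.74) → (70.75,89.44) → (68.05,82.97) → (63.22,75.60) → (57.55,68.62) → (52.30,63.31) → (48.75,60.94) → (48.18,62.81). Open path.

G21
G90
G0 X41.62 Y29.57
M4 S347
G01 X29.59 Y23.15 F4429
G01 X17.07 Y28.56
G01 X13.49 Y41.71
G01 X21.54 Y52.71
G01 X35.17 Y53.27
G01 X44.10 Y42.98
G01 X41.62 Y29.57
M5
G0 X64.68 Y94.58
M4 S920
G01 X70.05 Y93.74 F1001
G01 X70.75 Y89.44
G01 X68.05 Y82.97
G01 X63.22 Y75.60
G01 X57.55 Y68.62
G01 X52.30 Y63.31
G01 X48.75 Y60.94
G01 X48.18 Y62.81
M5
G0 X0.00 Y0.00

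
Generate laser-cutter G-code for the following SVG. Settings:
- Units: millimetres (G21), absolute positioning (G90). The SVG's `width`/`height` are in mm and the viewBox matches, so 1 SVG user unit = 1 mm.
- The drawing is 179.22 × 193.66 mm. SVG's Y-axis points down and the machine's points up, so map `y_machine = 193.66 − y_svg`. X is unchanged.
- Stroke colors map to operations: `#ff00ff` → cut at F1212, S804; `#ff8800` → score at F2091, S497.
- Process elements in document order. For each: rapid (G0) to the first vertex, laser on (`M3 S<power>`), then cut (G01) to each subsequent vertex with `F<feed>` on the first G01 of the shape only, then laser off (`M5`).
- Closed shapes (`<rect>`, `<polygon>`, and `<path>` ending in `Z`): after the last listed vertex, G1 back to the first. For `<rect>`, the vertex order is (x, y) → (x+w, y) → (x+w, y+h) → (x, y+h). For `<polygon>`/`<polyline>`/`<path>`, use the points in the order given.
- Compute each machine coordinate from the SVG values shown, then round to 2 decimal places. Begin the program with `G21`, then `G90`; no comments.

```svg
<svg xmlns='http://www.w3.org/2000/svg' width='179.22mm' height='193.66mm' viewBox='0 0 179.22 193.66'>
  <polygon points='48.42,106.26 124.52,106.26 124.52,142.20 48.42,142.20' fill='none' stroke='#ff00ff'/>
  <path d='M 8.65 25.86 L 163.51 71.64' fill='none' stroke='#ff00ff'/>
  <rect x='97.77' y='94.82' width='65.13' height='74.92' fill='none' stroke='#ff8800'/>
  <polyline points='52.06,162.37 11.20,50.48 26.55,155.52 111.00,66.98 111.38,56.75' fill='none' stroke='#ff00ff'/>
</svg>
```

Since the viewBox matches the mm dimensions, user units are millimetres directly. The only transform is the Y-flip y_m = 193.66 − y_svg.

Shape 1 is a rectangle drawn with `<polygon>`. Its stroke #ff00ff means cut at S804, F1212. After flipping Y the toolpath is (48.42,87.40) → (124.52,87.40) → (124.52,51.46) → (48.42,51.46) → (48.42,87.40), returning to the start.

Shape 2 is a line segment drawn with `<path>`. Its stroke #ff00ff means cut at S804, F1212. After flipping Y the toolpath is (8.65,167.80) → (163.51,122.02).

Shape 3 is a rectangle drawn with `<rect>`. Its stroke #ff8800 means score at S497, F2091. After flipping Y the toolpath is (97.77,98.84) → (162.90,98.84) → (162.90,23.92) → (97.77,23.92) → (97.77,98.84), returning to the start.

Shape 4 is a open polyline drawn with `<polyline>`. Its stroke #ff00ff means cut at S804, F1212. After flipping Y the toolpath is (52.06,31.29) → (11.20,143.18) → (26.55,38.14) → (111.00,126.68) → (111.38,136.91).

G21
G90
G0 X48.42 Y87.40
M3 S804
G01 X124.52 Y87.40 F1212
G01 X124.52 Y51.46
G01 X48.42 Y51.46
G01 X48.42 Y87.40
M5
G0 X8.65 Y167.80
M3 S804
G01 X163.51 Y122.02 F1212
M5
G0 X97.77 Y98.84
M3 S497
G01 X162.90 Y98.84 F2091
G01 X162.90 Y23.92
G01 X97.77 Y23.92
G01 X97.77 Y98.84
M5
G0 X52.06 Y31.29
M3 S804
G01 X11.20 Y143.18 F1212
G01 X26.55 Y38.14
G01 X111.00 Y126.68
G01 X111.38 Y136.91
M5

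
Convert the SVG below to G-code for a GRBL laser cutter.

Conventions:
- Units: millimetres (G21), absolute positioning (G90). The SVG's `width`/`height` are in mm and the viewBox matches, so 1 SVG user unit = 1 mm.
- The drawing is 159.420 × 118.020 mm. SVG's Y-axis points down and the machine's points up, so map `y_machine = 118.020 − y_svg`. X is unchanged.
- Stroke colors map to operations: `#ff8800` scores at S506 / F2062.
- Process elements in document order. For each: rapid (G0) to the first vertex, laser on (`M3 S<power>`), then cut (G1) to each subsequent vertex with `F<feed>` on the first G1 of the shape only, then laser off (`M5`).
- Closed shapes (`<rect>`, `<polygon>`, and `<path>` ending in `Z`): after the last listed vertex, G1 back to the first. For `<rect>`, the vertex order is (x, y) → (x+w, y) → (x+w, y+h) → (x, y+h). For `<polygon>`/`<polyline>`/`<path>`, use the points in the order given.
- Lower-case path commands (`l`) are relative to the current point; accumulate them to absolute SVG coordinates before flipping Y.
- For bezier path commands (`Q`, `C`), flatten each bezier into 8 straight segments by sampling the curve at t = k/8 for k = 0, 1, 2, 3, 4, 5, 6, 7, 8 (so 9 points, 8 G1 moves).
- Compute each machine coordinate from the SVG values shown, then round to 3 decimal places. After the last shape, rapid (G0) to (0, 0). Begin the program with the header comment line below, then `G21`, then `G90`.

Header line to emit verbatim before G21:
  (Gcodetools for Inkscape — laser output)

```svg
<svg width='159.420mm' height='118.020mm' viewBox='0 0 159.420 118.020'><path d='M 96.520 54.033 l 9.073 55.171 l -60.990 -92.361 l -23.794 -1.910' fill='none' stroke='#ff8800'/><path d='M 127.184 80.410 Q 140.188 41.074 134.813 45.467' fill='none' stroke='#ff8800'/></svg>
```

Since the viewBox matches the mm dimensions, user units are millimetres directly. The only transform is the Y-flip y_m = 118.020 − y_svg.

Shape 1 is a open polyline drawn with `<path>`. Its stroke #ff8800 means score at S506, F2062. After flipping Y the toolpath is (96.520,63.987) → (105.593,8.816) → (44.603,101.177) → (20.809,103.087).

Shape 2 is a quadratic bezier drawn with `<path>`. Its stroke #ff8800 means score at S506, F2062. After flipping Y the toolpath is (127.184,37.610) → (130.148,46.761) → (132.537,54.545) → (134.352,60.963) → (135.593,66.014) → (136.260,69.698) → (136.352,72.016) → (135.870,72.968) → (134.813,72.553).

(Gcodetools for Inkscape — laser output)
G21
G90
G0 X96.520 Y63.987
M3 S506
G1 X105.593 Y8.816 F2062
G1 X44.603 Y101.177
G1 X20.809 Y103.087
M5
G0 X127.184 Y37.610
M3 S506
G1 X130.148 Y46.761 F2062
G1 X132.537 Y54.545
G1 X134.352 Y60.963
G1 X135.593 Y66.014
G1 X136.260 Y69.698
G1 X136.352 Y72.016
G1 X135.870 Y72.968
G1 X134.813 Y72.553
M5
G0 X0.000 Y0.000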